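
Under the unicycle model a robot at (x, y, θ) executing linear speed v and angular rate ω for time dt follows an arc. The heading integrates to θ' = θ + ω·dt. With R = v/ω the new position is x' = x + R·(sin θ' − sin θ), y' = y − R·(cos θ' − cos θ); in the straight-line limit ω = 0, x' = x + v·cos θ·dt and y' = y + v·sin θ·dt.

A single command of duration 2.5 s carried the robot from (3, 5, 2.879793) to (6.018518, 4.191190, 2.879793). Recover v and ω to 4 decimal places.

Δθ = 2.879793 − 2.879793 = 0.000000
ω = Δθ/dt = 0.000000/2.5 = 0.0000
ω = 0 → v = (Δx·cos θ + Δy·sin θ)/dt = -1.2500

v = -1.2500, ω = 0.0000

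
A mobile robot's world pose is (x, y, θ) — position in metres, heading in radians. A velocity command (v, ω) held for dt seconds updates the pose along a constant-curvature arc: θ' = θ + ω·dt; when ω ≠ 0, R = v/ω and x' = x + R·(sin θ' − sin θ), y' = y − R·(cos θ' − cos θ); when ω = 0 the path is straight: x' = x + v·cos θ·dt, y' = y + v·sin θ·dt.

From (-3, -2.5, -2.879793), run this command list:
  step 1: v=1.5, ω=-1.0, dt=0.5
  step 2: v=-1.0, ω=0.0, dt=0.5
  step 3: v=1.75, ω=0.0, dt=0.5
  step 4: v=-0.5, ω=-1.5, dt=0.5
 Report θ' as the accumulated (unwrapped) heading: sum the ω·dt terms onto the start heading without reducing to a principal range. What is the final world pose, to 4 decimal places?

step 1: θ'=-3.3798 (R=-1.5000) → pose (-3.7422, -2.5088, -3.3798)
step 2: θ'=-3.3798 (straight) → pose (-3.2563, -2.6267, -3.3798)
step 3: θ'=-3.3798 (straight) → pose (-4.1066, -2.4203, -3.3798)
step 4: θ'=-4.1298 (R=0.3333) → pose (-3.9069, -2.5608, -4.1298)

(-3.9069, -2.5608, -4.1298)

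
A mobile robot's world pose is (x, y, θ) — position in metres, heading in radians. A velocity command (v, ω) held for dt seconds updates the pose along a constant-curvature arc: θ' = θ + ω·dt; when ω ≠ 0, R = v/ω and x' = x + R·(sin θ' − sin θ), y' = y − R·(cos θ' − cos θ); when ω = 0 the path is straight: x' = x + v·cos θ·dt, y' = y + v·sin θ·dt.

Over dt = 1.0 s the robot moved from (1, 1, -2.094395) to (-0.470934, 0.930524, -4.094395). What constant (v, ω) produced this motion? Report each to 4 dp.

Δθ = -4.094395 − -2.094395 = -2.000000
ω = Δθ/dt = -2.000000/1.0 = -2.0000
R = Δx/(sin θ' − sin θ) = -0.8750
v = R·ω = -0.8750·-2.0000 = 1.7500

v = 1.7500, ω = -2.0000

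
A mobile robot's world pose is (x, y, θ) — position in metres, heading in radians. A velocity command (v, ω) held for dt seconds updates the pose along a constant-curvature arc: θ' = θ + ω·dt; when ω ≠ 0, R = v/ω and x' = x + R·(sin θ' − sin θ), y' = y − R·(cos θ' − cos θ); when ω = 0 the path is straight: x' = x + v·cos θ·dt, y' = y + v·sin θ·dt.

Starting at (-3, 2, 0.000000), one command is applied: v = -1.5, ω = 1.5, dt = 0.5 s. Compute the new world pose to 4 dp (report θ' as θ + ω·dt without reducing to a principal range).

(-3.6816, 1.7317, 0.7500)

θ' = 0.0000 + 1.5·0.5 = 0.7500
R = v/ω = -1.5/1.5 = -1.0000
x' = -3 + -1.0000·(sin 0.7500 − sin 0.0000) = -3.6816
y' = 2 − -1.0000·(cos 0.7500 − cos 0.0000) = 1.7317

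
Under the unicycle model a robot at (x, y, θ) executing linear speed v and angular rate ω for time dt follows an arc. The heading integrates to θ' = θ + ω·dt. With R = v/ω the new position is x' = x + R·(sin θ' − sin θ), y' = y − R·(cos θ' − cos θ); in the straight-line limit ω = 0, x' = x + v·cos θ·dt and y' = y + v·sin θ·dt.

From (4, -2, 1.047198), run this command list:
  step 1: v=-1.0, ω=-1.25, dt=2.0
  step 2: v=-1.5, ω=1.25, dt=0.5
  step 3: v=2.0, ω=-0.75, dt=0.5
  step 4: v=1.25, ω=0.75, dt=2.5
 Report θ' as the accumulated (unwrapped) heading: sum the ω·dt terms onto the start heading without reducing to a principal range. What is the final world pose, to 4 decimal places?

step 1: θ'=-1.4528 (R=0.8000) → pose (2.5127, -1.6942, -1.4528)
step 2: θ'=-0.8278 (R=-1.2000) → pose (2.2048, -1.0236, -0.8278)
step 3: θ'=-1.2028 (R=-2.6667) → pose (2.7291, -1.8683, -1.2028)
step 4: θ'=0.6722 (R=1.6667) → pose (5.3220, -2.5728, 0.6722)

(5.3220, -2.5728, 0.6722)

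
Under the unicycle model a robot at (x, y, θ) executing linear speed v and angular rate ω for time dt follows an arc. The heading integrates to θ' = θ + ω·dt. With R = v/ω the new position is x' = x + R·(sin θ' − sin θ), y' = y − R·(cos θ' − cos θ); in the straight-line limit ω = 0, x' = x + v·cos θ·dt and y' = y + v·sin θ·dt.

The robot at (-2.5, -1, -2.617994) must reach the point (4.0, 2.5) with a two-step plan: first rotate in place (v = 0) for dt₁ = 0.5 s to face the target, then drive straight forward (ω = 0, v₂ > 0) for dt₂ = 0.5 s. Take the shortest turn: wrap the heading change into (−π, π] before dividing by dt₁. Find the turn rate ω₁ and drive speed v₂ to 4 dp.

heading to target = atan2(2.5−-1, 4−-2.5) = 0.4939
Δθ = wrap(0.4939 − -2.6180) = 3.1119; ω₁ = Δθ/dt₁ = 6.2239
distance = √((4−-2.5)² + (2.5−-1)²) = 7.3824; v₂ = distance/dt₂ = 14.7648

ω₁ = 6.2239, v₂ = 14.7648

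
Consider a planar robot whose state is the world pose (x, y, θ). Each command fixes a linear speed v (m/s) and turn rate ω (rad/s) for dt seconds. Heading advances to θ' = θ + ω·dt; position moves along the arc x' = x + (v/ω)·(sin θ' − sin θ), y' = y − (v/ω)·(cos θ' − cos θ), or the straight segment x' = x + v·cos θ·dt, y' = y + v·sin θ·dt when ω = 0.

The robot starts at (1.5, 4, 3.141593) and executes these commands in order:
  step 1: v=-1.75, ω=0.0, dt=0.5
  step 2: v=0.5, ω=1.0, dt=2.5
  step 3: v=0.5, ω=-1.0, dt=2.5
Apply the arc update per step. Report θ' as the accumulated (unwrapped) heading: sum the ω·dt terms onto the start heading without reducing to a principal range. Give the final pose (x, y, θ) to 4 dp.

step 1: θ'=3.1416 (straight) → pose (2.3750, 4.0000, 3.1416)
step 2: θ'=5.6416 (R=0.5000) → pose (2.0758, 3.0994, 5.6416)
step 3: θ'=3.1416 (R=-0.5000) → pose (1.7765, 2.1989, 3.1416)

(1.7765, 2.1989, 3.1416)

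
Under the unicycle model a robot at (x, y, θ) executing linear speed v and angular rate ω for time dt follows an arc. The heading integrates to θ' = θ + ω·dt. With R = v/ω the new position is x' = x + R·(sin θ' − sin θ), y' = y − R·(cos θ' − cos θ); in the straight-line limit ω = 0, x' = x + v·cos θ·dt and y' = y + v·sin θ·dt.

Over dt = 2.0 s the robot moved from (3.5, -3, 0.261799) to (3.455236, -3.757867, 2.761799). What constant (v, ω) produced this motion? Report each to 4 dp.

Δθ = 2.761799 − 0.261799 = 2.500000
ω = Δθ/dt = 2.500000/2.0 = 1.2500
R = −Δy/(cos θ' − cos θ) = -0.4000
v = R·ω = -0.4000·1.2500 = -0.5000

v = -0.5000, ω = 1.2500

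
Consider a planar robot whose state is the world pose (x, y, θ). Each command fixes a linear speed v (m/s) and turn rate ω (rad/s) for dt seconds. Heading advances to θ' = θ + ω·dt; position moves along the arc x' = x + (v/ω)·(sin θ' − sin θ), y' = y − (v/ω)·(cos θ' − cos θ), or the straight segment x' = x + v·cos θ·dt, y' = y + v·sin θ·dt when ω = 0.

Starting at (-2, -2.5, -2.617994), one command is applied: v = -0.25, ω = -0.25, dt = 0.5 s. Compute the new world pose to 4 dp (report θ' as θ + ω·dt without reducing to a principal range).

θ' = -2.6180 + -0.25·0.5 = -2.7430
R = v/ω = -0.25/-0.25 = 1.0000
x' = -2 + 1.0000·(sin -2.7430 − sin -2.6180) = -1.8881
y' = -2.5 − 1.0000·(cos -2.7430 − cos -2.6180) = -2.4444

(-1.8881, -2.4444, -2.7430)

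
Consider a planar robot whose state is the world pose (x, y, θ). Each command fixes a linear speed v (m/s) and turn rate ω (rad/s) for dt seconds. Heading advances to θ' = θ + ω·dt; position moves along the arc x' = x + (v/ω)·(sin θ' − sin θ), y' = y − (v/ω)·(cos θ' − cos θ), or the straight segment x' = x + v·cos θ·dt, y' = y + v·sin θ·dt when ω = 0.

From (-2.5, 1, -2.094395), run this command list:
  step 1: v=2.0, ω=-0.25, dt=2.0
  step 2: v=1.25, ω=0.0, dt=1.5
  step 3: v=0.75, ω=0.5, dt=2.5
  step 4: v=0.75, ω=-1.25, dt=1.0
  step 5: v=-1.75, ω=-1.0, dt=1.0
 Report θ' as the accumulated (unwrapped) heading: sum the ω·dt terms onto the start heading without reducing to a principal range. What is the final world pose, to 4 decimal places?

step 1: θ'=-2.5944 (R=-8.0000) → pose (-5.2658, -1.8319, -2.5944)
step 2: θ'=-2.5944 (straight) → pose (-6.8671, -2.8074, -2.5944)
step 3: θ'=-1.3444 (R=1.5000) → pose (-7.5483, -4.4251, -1.3444)
step 4: θ'=-2.5944 (R=-0.6000) → pose (-7.8208, -5.0722, -2.5944)
step 5: θ'=-3.5944 (R=1.7500) → pose (-6.1447, -4.9930, -3.5944)

(-6.1447, -4.9930, -3.5944)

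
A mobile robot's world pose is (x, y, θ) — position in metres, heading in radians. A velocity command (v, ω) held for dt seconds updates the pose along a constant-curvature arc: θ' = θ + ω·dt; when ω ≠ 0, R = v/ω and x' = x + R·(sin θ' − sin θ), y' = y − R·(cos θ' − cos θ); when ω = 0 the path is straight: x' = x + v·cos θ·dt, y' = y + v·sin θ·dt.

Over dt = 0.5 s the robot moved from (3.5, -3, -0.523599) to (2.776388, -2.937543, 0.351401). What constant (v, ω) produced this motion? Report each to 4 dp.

v = -1.5000, ω = 1.7500

Δθ = 0.351401 − -0.523599 = 0.875000
ω = Δθ/dt = 0.875000/0.5 = 1.7500
R = Δx/(sin θ' − sin θ) = -0.8571
v = R·ω = -0.8571·1.7500 = -1.5000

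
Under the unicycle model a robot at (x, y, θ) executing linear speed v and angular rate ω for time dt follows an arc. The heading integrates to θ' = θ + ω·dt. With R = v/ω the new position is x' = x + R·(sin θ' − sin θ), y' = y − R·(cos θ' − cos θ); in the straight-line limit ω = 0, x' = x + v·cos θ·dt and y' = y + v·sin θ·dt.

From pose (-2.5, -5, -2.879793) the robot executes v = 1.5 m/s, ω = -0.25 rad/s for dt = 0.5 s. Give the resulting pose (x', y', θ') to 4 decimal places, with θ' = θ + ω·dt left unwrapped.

θ' = -2.8798 + -0.25·0.5 = -3.0048
R = v/ω = 1.5/-0.25 = -6.0000
x' = -2.5 + -6.0000·(sin -3.0048 − sin -2.8798) = -3.2347
y' = -5 − -6.0000·(cos -3.0048 − cos -2.8798) = -5.1484

(-3.2347, -5.1484, -3.0048)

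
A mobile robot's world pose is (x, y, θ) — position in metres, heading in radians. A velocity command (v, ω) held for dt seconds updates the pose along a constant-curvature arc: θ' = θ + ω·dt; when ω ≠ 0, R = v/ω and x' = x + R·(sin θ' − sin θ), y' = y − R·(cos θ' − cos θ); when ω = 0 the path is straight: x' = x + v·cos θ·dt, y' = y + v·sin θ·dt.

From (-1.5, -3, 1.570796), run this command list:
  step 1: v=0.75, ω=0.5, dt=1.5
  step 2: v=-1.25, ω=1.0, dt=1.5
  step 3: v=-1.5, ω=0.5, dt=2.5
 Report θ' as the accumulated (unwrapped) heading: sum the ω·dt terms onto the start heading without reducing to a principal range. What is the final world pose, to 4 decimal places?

(0.7222, 1.2885, 5.0708)

step 1: θ'=2.3208 (R=1.5000) → pose (-1.9025, -1.9775, 2.3208)
step 2: θ'=3.8208 (R=-1.2500) → pose (-0.2026, -2.0981, 3.8208)
step 3: θ'=5.0708 (R=-3.0000) → pose (0.7222, 1.2885, 5.0708)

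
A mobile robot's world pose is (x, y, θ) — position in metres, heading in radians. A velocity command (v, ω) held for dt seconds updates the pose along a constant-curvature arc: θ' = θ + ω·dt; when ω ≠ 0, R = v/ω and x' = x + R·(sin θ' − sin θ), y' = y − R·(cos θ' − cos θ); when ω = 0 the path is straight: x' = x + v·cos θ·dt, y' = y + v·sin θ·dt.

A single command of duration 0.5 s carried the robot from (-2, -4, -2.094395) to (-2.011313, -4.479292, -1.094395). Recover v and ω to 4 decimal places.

Δθ = -1.094395 − -2.094395 = 1.000000
ω = Δθ/dt = 1.000000/0.5 = 2.0000
R = −Δy/(cos θ' − cos θ) = 0.5000
v = R·ω = 0.5000·2.0000 = 1.0000

v = 1.0000, ω = 2.0000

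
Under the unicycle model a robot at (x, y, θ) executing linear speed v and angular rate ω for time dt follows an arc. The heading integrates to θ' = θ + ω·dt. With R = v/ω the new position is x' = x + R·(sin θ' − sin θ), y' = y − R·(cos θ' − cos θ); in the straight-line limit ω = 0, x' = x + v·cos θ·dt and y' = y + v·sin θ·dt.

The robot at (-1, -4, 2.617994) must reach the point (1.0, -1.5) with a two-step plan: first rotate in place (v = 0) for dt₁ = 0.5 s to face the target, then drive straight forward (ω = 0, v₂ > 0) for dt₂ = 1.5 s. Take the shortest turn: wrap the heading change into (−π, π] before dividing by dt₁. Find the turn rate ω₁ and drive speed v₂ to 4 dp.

heading to target = atan2(-1.5−-4, 1−-1) = 0.8961
Δθ = wrap(0.8961 − 2.6180) = -1.7219; ω₁ = Δθ/dt₁ = -3.4439
distance = √((1−-1)² + (-1.5−-4)²) = 3.2016; v₂ = distance/dt₂ = 2.1344

ω₁ = -3.4439, v₂ = 2.1344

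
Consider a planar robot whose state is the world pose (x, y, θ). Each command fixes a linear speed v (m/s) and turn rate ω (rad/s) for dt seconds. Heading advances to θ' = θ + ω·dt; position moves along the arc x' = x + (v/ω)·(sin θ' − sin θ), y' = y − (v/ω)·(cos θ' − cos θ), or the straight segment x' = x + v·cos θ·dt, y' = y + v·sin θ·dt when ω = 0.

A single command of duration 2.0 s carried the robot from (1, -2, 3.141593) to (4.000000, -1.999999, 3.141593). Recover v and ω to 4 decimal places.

Δθ = 3.141593 − 3.141593 = 0.000000
ω = Δθ/dt = 0.000000/2.0 = 0.0000
ω = 0 → v = (Δx·cos θ + Δy·sin θ)/dt = -1.5000

v = -1.5000, ω = 0.0000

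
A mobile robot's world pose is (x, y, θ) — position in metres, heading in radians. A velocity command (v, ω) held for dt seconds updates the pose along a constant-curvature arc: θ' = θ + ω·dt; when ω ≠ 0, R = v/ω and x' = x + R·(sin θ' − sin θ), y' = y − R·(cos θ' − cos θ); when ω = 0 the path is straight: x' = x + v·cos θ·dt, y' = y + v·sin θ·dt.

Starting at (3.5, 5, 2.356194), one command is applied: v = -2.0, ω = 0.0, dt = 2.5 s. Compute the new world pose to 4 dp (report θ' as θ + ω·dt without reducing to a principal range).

(7.0355, 1.4645, 2.3562)

θ' = 2.3562 + 0.0·2.5 = 2.3562
ω = 0 → straight: x' = 3.5 + -2.0·cos(2.3562)·2.5 = 7.0355
y' = 5 + -2.0·sin(2.3562)·2.5 = 1.4645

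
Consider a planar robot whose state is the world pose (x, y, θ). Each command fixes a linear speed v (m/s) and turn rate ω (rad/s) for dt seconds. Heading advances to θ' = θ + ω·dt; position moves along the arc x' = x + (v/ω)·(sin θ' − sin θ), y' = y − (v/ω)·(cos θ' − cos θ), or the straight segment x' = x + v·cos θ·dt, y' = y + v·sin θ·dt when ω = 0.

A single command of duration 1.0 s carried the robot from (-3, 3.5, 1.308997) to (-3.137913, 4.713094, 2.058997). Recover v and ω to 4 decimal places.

Δθ = 2.058997 − 1.308997 = 0.750000
ω = Δθ/dt = 0.750000/1.0 = 0.7500
R = −Δy/(cos θ' − cos θ) = 1.6667
v = R·ω = 1.6667·0.7500 = 1.2500

v = 1.2500, ω = 0.7500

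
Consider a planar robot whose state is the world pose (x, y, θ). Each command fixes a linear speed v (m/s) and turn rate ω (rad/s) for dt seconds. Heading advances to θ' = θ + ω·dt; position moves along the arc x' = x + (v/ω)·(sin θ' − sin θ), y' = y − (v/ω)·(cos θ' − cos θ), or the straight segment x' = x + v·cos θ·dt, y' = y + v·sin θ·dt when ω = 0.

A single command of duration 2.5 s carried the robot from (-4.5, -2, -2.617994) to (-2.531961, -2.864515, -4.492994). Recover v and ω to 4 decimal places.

v = -1.0000, ω = -0.7500

Δθ = -4.492994 − -2.617994 = -1.875000
ω = Δθ/dt = -1.875000/2.5 = -0.7500
R = Δx/(sin θ' − sin θ) = 1.3333
v = R·ω = 1.3333·-0.7500 = -1.0000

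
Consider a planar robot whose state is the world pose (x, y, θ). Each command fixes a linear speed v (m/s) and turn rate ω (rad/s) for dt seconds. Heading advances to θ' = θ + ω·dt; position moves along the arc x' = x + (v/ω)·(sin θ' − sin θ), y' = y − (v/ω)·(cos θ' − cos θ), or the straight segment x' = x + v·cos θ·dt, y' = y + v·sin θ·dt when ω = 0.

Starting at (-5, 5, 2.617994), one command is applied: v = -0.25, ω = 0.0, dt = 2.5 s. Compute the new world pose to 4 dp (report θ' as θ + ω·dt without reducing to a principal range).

(-4.4587, 4.6875, 2.6180)

θ' = 2.6180 + 0.0·2.5 = 2.6180
ω = 0 → straight: x' = -5 + -0.25·cos(2.6180)·2.5 = -4.4587
y' = 5 + -0.25·sin(2.6180)·2.5 = 4.6875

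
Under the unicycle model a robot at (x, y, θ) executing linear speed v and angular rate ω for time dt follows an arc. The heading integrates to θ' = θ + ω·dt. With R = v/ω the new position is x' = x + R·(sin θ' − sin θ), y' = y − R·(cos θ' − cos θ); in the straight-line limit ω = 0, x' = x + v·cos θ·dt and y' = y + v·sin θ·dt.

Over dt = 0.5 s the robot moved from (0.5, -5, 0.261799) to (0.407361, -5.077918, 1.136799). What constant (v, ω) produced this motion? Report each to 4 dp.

v = -0.2500, ω = 1.7500

Δθ = 1.136799 − 0.261799 = 0.875000
ω = Δθ/dt = 0.875000/0.5 = 1.7500
R = Δx/(sin θ' − sin θ) = -0.1429
v = R·ω = -0.1429·1.7500 = -0.2500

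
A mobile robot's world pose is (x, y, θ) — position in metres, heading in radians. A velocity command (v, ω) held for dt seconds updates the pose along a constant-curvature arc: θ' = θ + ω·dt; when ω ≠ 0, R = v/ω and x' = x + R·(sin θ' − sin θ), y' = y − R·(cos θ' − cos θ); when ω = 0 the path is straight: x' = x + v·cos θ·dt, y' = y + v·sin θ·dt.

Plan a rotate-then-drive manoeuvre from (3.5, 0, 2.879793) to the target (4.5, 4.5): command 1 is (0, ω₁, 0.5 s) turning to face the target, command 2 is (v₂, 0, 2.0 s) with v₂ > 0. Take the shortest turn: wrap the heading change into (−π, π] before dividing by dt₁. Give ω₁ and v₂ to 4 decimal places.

ω₁ = -3.0553, v₂ = 2.3049

heading to target = atan2(4.5−0, 4.5−3.5) = 1.3521
Δθ = wrap(1.3521 − 2.8798) = -1.5277; ω₁ = Δθ/dt₁ = -3.0553
distance = √((4.5−3.5)² + (4.5−0)²) = 4.6098; v₂ = distance/dt₂ = 2.3049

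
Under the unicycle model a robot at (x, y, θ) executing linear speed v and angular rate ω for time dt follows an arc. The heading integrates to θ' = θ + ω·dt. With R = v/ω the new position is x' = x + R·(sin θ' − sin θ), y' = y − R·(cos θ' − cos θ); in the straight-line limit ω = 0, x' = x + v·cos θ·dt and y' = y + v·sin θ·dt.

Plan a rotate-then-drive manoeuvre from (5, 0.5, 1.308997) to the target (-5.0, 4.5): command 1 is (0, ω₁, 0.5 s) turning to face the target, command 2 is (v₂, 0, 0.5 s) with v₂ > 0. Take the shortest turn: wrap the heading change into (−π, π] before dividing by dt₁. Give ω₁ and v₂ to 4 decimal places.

ω₁ = 2.9042, v₂ = 21.5407

heading to target = atan2(4.5−0.5, -5−5) = 2.7611
Δθ = wrap(2.7611 − 1.3090) = 1.4521; ω₁ = Δθ/dt₁ = 2.9042
distance = √((-5−5)² + (4.5−0.5)²) = 10.7703; v₂ = distance/dt₂ = 21.5407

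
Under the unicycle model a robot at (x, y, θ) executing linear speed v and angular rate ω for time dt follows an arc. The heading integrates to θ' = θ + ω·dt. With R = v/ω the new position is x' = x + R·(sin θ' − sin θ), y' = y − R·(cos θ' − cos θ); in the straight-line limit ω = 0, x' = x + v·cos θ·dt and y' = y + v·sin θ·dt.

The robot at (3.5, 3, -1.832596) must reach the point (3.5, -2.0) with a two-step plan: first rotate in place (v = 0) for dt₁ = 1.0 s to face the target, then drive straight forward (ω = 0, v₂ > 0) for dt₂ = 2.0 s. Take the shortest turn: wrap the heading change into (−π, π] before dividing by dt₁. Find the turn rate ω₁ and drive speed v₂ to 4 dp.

heading to target = atan2(-2−3, 3.5−3.5) = -1.5708
Δθ = wrap(-1.5708 − -1.8326) = 0.2618; ω₁ = Δθ/dt₁ = 0.2618
distance = √((3.5−3.5)² + (-2−3)²) = 5.0000; v₂ = distance/dt₂ = 2.5000

ω₁ = 0.2618, v₂ = 2.5000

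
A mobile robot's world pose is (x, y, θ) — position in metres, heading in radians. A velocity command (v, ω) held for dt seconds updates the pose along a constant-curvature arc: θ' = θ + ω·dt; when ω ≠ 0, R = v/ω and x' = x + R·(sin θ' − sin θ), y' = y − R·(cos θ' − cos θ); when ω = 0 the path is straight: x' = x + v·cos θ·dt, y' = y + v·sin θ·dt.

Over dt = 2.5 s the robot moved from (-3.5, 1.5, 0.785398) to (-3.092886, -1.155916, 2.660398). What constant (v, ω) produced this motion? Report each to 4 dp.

v = -1.2500, ω = 0.7500

Δθ = 2.660398 − 0.785398 = 1.875000
ω = Δθ/dt = 1.875000/2.5 = 0.7500
R = −Δy/(cos θ' − cos θ) = -1.6667
v = R·ω = -1.6667·0.7500 = -1.2500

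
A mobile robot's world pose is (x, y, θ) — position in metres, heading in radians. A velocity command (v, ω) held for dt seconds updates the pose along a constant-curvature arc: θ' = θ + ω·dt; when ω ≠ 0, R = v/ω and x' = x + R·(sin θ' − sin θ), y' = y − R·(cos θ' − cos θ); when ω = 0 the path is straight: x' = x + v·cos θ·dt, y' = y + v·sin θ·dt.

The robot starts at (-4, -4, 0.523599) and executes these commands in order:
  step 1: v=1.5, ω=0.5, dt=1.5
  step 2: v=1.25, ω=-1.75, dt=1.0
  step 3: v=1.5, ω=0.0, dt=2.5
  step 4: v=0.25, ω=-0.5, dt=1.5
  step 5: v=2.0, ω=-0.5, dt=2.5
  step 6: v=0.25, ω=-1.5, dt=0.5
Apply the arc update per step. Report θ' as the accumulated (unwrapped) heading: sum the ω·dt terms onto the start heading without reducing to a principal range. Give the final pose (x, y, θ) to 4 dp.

(0.5395, -8.3827, -3.2264)

step 1: θ'=1.2736 (R=3.0000) → pose (-2.6315, -2.2804, 1.2736)
step 2: θ'=-0.4764 (R=-0.7143) → pose (-1.6210, -1.8549, -0.4764)
step 3: θ'=-0.4764 (straight) → pose (1.7115, -3.5746, -0.4764)
step 4: θ'=-1.2264 (R=-0.5000) → pose (1.9528, -3.8501, -1.2264)
step 5: θ'=-2.4764 (R=-4.0000) → pose (0.6565, -8.3478, -2.4764)
step 6: θ'=-3.2264 (R=-0.1667) → pose (0.5395, -8.3827, -3.2264)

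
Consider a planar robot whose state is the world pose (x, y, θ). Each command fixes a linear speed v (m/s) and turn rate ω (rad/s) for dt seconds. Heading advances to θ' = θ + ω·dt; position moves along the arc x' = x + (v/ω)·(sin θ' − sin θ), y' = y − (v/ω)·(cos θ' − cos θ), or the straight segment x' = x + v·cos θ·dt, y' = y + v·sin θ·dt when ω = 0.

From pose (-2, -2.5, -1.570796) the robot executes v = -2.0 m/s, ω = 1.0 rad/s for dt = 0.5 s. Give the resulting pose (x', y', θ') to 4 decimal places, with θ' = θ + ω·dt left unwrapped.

θ' = -1.5708 + 1.0·0.5 = -1.0708
R = v/ω = -2.0/1.0 = -2.0000
x' = -2 + -2.0000·(sin -1.0708 − sin -1.5708) = -2.2448
y' = -2.5 − -2.0000·(cos -1.0708 − cos -1.5708) = -1.5411

(-2.2448, -1.5411, -1.0708)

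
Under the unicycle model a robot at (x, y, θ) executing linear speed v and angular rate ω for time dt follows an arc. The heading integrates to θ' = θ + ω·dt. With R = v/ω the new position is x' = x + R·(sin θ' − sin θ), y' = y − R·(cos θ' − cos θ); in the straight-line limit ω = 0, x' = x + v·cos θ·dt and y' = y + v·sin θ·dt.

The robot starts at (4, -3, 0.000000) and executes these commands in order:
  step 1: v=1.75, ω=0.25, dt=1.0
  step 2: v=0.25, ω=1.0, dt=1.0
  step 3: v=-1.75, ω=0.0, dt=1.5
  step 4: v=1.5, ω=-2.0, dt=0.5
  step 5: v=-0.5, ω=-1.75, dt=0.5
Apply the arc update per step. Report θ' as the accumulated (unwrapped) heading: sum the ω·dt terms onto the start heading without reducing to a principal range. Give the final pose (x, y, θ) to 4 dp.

(5.3678, -4.5748, -0.6250)

step 1: θ'=0.2500 (R=7.0000) → pose (5.7318, -2.7824, 0.2500)
step 2: θ'=1.2500 (R=0.2500) → pose (5.9072, -2.6190, 1.2500)
step 3: θ'=1.2500 (straight) → pose (5.0795, -5.1101, 1.2500)
step 4: θ'=0.2500 (R=-0.7500) → pose (5.6057, -4.6199, 0.2500)
step 5: θ'=-0.6250 (R=0.2857) → pose (5.3678, -4.5748, -0.6250)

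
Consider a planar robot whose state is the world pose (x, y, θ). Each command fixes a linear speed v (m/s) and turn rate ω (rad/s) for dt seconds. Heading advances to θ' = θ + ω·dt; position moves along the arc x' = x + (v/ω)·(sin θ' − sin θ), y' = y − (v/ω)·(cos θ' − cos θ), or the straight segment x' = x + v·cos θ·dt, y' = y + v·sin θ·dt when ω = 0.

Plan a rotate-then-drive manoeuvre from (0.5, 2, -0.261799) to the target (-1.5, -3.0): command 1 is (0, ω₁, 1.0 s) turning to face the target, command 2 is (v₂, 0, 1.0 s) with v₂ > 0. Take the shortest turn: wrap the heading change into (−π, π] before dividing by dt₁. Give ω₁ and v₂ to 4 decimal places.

ω₁ = -1.6895, v₂ = 5.3852

heading to target = atan2(-3−2, -1.5−0.5) = -1.9513
Δθ = wrap(-1.9513 − -0.2618) = -1.6895; ω₁ = Δθ/dt₁ = -1.6895
distance = √((-1.5−0.5)² + (-3−2)²) = 5.3852; v₂ = distance/dt₂ = 5.3852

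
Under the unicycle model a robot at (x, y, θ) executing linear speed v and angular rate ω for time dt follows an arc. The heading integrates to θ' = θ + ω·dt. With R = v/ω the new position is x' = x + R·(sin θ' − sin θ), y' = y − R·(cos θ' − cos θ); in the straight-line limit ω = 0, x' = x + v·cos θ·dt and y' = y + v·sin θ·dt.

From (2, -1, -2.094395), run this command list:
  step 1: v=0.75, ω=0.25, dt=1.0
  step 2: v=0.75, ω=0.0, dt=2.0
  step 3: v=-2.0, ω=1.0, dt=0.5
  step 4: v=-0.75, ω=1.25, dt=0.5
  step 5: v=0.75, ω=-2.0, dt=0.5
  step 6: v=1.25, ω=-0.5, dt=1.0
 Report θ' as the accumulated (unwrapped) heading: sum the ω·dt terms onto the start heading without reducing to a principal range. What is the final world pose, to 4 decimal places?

(0.7820, -3.3053, -2.2194)

step 1: θ'=-1.8444 (R=3.0000) → pose (1.7097, -1.6894, -1.8444)
step 2: θ'=-1.8444 (straight) → pose (1.3044, -3.1336, -1.8444)
step 3: θ'=-1.3444 (R=-2.0000) → pose (1.3277, -2.1443, -1.3444)
step 4: θ'=-0.7194 (R=-0.6000) → pose (1.1384, -1.8276, -0.7194)
step 5: θ'=-1.7194 (R=-0.3750) → pose (1.2622, -2.1652, -1.7194)
step 6: θ'=-2.2194 (R=-2.5000) → pose (0.7820, -3.3053, -2.2194)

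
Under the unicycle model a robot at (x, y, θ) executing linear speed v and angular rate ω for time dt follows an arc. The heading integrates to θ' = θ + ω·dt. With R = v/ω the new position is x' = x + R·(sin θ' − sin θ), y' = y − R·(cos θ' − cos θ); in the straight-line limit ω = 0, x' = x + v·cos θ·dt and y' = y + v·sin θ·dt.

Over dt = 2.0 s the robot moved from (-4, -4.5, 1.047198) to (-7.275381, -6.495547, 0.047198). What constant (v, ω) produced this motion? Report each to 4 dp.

Δθ = 0.047198 − 1.047198 = -1.000000
ω = Δθ/dt = -1.000000/2.0 = -0.5000
R = Δx/(sin θ' − sin θ) = 4.0000
v = R·ω = 4.0000·-0.5000 = -2.0000

v = -2.0000, ω = -0.5000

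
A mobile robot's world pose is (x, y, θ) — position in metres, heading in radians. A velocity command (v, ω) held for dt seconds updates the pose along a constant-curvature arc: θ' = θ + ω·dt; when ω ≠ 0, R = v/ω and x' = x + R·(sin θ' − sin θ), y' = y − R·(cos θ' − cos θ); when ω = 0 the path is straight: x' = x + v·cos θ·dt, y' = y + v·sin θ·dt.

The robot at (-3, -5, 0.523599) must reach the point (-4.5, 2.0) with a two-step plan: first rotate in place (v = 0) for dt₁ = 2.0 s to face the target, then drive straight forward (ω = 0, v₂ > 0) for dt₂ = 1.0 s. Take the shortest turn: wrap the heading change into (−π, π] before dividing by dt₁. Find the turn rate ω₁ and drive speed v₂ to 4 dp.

ω₁ = 0.6291, v₂ = 7.1589

heading to target = atan2(2−-5, -4.5−-3) = 1.7819
Δθ = wrap(1.7819 − 0.5236) = 1.2583; ω₁ = Δθ/dt₁ = 0.6291
distance = √((-4.5−-3)² + (2−-5)²) = 7.1589; v₂ = distance/dt₂ = 7.1589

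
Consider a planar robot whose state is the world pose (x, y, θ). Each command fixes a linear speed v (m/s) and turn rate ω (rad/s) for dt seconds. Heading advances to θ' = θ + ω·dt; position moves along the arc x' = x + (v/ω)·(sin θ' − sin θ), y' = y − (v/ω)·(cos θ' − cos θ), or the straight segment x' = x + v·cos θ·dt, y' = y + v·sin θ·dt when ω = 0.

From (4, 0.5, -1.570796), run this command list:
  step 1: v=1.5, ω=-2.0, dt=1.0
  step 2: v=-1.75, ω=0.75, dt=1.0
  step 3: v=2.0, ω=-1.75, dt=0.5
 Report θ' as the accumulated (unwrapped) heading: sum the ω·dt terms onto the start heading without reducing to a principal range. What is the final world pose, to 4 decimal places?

(3.6828, -0.1618, -3.6958)

step 1: θ'=-3.5708 (R=-0.7500) → pose (2.9379, -0.1820, -3.5708)
step 2: θ'=-2.8208 (R=-2.3333) → pose (4.6447, -0.2746, -2.8208)
step 3: θ'=-3.6958 (R=-1.1429) → pose (3.6828, -0.1618, -3.6958)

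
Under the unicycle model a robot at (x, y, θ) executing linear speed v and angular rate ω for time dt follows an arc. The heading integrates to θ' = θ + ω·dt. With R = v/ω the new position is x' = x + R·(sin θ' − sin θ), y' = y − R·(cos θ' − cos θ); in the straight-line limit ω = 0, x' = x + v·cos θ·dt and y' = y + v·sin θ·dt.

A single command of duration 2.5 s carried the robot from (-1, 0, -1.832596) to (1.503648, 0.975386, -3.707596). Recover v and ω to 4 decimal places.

v = -1.2500, ω = -0.7500

Δθ = -3.707596 − -1.832596 = -1.875000
ω = Δθ/dt = -1.875000/2.5 = -0.7500
R = Δx/(sin θ' − sin θ) = 1.6667
v = R·ω = 1.6667·-0.7500 = -1.2500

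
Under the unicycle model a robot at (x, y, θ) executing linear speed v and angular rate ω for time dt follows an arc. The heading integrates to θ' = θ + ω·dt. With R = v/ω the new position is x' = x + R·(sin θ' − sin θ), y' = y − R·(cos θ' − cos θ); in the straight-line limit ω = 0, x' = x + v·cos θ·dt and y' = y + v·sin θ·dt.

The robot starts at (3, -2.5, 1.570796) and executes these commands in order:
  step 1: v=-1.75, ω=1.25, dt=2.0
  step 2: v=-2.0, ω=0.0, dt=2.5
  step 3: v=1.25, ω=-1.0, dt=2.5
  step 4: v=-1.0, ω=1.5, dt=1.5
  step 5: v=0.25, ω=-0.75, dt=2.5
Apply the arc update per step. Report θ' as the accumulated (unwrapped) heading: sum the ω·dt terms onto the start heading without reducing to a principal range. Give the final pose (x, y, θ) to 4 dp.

step 1: θ'=4.0708 (R=-1.4000) → pose (5.5216, -3.3379, 4.0708)
step 2: θ'=4.0708 (straight) → pose (8.5140, 0.6679, 4.0708)
step 3: θ'=1.5708 (R=-1.2500) → pose (6.2625, 1.4159, 1.5708)
step 4: θ'=3.8208 (R=-0.6667) → pose (7.3480, 0.8972, 3.8208)
step 5: θ'=1.9458 (R=-0.3333) → pose (6.8284, 1.0345, 1.9458)

(6.8284, 1.0345, 1.9458)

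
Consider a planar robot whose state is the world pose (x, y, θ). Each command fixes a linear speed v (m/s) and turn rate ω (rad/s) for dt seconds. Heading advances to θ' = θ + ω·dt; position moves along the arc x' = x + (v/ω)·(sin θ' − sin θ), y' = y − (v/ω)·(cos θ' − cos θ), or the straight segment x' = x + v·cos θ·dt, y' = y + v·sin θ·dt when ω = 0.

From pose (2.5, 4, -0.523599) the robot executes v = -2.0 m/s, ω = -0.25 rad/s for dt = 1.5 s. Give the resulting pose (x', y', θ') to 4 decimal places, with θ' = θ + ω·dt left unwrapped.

(0.2404, 5.9465, -0.8986)

θ' = -0.5236 + -0.25·1.5 = -0.8986
R = v/ω = -2.0/-0.25 = 8.0000
x' = 2.5 + 8.0000·(sin -0.8986 − sin -0.5236) = 0.2404
y' = 4 − 8.0000·(cos -0.8986 − cos -0.5236) = 5.9465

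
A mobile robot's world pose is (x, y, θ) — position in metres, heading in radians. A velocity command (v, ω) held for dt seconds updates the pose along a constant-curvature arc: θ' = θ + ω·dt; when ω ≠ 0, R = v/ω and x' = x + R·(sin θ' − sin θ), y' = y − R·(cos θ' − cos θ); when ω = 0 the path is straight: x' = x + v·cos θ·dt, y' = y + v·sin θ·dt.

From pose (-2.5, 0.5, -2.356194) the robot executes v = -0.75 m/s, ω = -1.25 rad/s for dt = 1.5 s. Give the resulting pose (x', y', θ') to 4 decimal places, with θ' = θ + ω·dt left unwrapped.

θ' = -2.3562 + -1.25·1.5 = -4.2312
R = v/ω = -0.75/-1.25 = 0.6000
x' = -2.5 + 0.6000·(sin -4.2312 − sin -2.3562) = -1.5439
y' = 0.5 − 0.6000·(cos -4.2312 − cos -2.3562) = 0.3534

(-1.5439, 0.3534, -4.2312)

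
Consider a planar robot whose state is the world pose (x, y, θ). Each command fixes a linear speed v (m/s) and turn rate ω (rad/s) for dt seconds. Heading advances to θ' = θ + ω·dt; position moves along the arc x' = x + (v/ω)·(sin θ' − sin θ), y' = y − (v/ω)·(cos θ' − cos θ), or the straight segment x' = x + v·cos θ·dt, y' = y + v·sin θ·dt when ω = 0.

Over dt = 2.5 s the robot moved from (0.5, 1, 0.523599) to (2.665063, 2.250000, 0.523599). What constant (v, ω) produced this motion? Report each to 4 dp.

Δθ = 0.523599 − 0.523599 = 0.000000
ω = Δθ/dt = 0.000000/2.5 = 0.0000
ω = 0 → v = (Δx·cos θ + Δy·sin θ)/dt = 1.0000

v = 1.0000, ω = 0.0000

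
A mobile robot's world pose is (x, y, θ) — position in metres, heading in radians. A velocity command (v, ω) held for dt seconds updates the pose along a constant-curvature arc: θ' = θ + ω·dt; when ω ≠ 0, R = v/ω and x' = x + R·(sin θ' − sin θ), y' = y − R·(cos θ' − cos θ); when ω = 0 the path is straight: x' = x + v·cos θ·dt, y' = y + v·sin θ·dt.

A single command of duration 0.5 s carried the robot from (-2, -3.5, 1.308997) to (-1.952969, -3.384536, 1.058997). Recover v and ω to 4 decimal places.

v = 0.2500, ω = -0.5000

Δθ = 1.058997 − 1.308997 = -0.250000
ω = Δθ/dt = -0.250000/0.5 = -0.5000
R = −Δy/(cos θ' − cos θ) = -0.5000
v = R·ω = -0.5000·-0.5000 = 0.2500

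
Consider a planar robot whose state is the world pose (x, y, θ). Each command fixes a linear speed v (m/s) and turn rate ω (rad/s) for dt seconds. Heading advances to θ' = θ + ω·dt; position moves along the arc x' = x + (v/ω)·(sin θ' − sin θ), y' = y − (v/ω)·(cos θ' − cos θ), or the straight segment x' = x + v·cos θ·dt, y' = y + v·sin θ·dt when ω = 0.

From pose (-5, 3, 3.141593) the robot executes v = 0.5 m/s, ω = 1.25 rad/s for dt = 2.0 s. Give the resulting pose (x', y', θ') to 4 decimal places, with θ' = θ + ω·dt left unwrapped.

θ' = 3.1416 + 1.25·2.0 = 5.6416
R = v/ω = 0.5/1.25 = 0.4000
x' = -5 + 0.4000·(sin 5.6416 − sin 3.1416) = -5.2394
y' = 3 − 0.4000·(cos 5.6416 − cos 3.1416) = 2.2795

(-5.2394, 2.2795, 5.6416)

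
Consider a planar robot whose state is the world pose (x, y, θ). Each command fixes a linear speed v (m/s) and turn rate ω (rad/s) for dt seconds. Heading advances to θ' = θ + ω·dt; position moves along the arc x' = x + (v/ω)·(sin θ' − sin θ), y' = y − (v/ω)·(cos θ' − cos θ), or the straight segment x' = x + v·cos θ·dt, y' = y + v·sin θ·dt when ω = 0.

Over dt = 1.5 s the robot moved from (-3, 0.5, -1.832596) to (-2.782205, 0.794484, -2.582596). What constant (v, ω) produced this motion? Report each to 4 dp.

v = -0.2500, ω = -0.5000

Δθ = -2.582596 − -1.832596 = -0.750000
ω = Δθ/dt = -0.750000/1.5 = -0.5000
R = −Δy/(cos θ' − cos θ) = 0.5000
v = R·ω = 0.5000·-0.5000 = -0.2500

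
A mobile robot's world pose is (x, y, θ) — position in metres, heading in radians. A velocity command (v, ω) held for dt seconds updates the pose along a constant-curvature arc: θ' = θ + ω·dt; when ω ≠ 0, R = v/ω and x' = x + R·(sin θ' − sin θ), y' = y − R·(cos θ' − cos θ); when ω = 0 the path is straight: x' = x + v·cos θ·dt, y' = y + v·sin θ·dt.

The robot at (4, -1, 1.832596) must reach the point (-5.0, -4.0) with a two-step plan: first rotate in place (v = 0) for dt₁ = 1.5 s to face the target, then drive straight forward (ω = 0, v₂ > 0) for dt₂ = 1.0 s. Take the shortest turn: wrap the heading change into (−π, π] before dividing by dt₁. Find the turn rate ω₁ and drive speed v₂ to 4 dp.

ω₁ = 1.0872, v₂ = 9.4868

heading to target = atan2(-4−-1, -5−4) = -2.8198
Δθ = wrap(-2.8198 − 1.8326) = 1.6307; ω₁ = Δθ/dt₁ = 1.0872
distance = √((-5−4)² + (-4−-1)²) = 9.4868; v₂ = distance/dt₂ = 9.4868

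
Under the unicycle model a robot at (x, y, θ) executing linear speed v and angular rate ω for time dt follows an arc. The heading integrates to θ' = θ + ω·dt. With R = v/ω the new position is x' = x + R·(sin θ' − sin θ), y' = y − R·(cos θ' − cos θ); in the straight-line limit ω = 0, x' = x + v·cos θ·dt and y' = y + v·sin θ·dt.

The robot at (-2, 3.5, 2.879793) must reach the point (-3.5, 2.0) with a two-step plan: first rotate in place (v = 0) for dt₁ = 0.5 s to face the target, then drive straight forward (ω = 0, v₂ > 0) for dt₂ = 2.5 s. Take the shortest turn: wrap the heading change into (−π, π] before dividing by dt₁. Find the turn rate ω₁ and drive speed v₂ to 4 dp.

ω₁ = 2.0944, v₂ = 0.8485

heading to target = atan2(2−3.5, -3.5−-2) = -2.3562
Δθ = wrap(-2.3562 − 2.8798) = 1.0472; ω₁ = Δθ/dt₁ = 2.0944
distance = √((-3.5−-2)² + (2−3.5)²) = 2.1213; v₂ = distance/dt₂ = 0.8485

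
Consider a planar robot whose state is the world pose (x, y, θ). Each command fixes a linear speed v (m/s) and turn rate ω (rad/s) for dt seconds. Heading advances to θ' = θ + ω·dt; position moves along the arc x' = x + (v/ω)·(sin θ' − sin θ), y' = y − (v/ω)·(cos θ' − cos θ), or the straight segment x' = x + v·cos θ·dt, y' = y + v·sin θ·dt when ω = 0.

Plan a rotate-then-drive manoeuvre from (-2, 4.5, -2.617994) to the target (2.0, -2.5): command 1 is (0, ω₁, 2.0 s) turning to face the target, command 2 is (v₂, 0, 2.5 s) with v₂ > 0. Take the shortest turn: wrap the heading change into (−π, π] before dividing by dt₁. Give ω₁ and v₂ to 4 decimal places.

heading to target = atan2(-2.5−4.5, 2−-2) = -1.0517
Δθ = wrap(-1.0517 − -2.6180) = 1.5663; ω₁ = Δθ/dt₁ = 0.7832
distance = √((2−-2)² + (-2.5−4.5)²) = 8.0623; v₂ = distance/dt₂ = 3.2249

ω₁ = 0.7832, v₂ = 3.2249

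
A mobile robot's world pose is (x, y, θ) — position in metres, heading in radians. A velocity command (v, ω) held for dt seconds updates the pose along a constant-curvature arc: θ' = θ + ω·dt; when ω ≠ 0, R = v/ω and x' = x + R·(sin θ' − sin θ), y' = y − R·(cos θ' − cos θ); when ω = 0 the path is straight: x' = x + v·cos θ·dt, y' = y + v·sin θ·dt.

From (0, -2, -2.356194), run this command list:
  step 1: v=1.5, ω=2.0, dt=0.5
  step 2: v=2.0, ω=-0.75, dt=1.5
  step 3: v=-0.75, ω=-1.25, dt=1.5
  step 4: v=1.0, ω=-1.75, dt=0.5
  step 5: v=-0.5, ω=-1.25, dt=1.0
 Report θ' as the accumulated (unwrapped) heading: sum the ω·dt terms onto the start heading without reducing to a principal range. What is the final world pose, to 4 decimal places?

step 1: θ'=-1.3562 (R=0.7500) → pose (-0.2025, -2.6900, -1.3562)
step 2: θ'=-2.4812 (R=-2.6667) → pose (-1.1721, -5.3639, -2.4812)
step 3: θ'=-4.3562 (R=0.6000) → pose (-0.2417, -5.6286, -4.3562)
step 4: θ'=-5.2312 (R=-0.5714) → pose (-0.2024, -5.1460, -5.2312)
step 5: θ'=-6.4812 (R=0.4000) → pose (-0.6285, -5.3398, -6.4812)

(-0.6285, -5.3398, -6.4812)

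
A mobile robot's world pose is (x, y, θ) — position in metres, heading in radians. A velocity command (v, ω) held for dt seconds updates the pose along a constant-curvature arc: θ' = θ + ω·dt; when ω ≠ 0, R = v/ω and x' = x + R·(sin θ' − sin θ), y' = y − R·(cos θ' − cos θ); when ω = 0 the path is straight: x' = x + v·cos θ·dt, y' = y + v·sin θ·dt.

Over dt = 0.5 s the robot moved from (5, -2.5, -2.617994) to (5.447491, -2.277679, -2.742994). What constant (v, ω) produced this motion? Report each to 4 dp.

Δθ = -2.742994 − -2.617994 = -0.125000
ω = Δθ/dt = -0.125000/0.5 = -0.2500
R = Δx/(sin θ' − sin θ) = 4.0000
v = R·ω = 4.0000·-0.2500 = -1.0000

v = -1.0000, ω = -0.2500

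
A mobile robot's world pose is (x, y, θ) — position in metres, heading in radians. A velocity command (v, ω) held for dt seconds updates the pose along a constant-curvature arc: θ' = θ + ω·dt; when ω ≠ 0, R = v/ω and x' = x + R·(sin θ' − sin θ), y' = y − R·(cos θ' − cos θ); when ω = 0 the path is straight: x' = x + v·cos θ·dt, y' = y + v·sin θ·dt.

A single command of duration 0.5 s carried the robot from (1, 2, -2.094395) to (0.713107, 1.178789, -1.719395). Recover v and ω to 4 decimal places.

Δθ = -1.719395 − -2.094395 = 0.375000
ω = Δθ/dt = 0.375000/0.5 = 0.7500
R = −Δy/(cos θ' − cos θ) = 2.3333
v = R·ω = 2.3333·0.7500 = 1.7500

v = 1.7500, ω = 0.7500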